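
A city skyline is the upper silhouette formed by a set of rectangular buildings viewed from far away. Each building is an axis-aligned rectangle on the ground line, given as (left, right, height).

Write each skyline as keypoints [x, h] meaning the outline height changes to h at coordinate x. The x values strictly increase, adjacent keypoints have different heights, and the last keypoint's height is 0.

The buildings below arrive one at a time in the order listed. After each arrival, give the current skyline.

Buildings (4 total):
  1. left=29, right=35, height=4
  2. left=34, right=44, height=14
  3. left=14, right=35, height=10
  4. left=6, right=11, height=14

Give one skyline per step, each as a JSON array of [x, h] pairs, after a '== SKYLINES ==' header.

== SKYLINES ==
[[29,4],[35,0]]
[[29,4],[34,14],[44,0]]
[[14,10],[34,14],[44,0]]
[[6,14],[11,0],[14,10],[34,14],[44,0]]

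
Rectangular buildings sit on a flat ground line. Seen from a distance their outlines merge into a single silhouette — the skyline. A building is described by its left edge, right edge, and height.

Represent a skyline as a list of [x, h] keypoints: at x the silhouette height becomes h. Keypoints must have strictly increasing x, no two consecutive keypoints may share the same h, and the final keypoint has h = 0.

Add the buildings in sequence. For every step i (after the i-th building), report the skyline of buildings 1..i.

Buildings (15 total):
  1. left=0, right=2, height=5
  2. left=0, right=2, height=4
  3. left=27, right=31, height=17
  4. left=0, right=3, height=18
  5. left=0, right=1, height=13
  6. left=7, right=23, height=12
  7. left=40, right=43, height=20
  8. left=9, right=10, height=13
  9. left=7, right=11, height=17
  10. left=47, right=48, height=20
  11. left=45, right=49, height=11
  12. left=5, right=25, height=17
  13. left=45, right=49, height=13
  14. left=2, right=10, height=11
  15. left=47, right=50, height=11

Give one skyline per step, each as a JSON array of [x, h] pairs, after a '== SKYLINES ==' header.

== SKYLINES ==
[[0,5],[2,0]]
[[0,5],[2,0]]
[[0,5],[2,0],[27,17],[31,0]]
[[0,18],[3,0],[27,17],[31,0]]
[[0,18],[3,0],[27,17],[31,0]]
[[0,18],[3,0],[7,12],[23,0],[27,17],[31,0]]
[[0,18],[3,0],[7,12],[23,0],[27,17],[31,0],[40,20],[43,0]]
[[0,18],[3,0],[7,12],[9,13],[10,12],[23,0],[27,17],[31,0],[40,20],[43,0]]
[[0,18],[3,0],[7,17],[11,12],[23,0],[27,17],[31,0],[40,20],[43,0]]
[[0,18],[3,0],[7,17],[11,12],[23,0],[27,17],[31,0],[40,20],[43,0],[47,20],[48,0]]
[[0,18],[3,0],[7,17],[11,12],[23,0],[27,17],[31,0],[40,20],[43,0],[45,11],[47,20],[48,11],[49,0]]
[[0,18],[3,0],[5,17],[25,0],[27,17],[31,0],[40,20],[43,0],[45,11],[47,20],[48,11],[49,0]]
[[0,18],[3,0],[5,17],[25,0],[27,17],[31,0],[40,20],[43,0],[45,13],[47,20],[48,13],[49,0]]
[[0,18],[3,11],[5,17],[25,0],[27,17],[31,0],[40,20],[43,0],[45,13],[47,20],[48,13],[49,0]]
[[0,18],[3,11],[5,17],[25,0],[27,17],[31,0],[40,20],[43,0],[45,13],[47,20],[48,13],[49,11],[50,0]]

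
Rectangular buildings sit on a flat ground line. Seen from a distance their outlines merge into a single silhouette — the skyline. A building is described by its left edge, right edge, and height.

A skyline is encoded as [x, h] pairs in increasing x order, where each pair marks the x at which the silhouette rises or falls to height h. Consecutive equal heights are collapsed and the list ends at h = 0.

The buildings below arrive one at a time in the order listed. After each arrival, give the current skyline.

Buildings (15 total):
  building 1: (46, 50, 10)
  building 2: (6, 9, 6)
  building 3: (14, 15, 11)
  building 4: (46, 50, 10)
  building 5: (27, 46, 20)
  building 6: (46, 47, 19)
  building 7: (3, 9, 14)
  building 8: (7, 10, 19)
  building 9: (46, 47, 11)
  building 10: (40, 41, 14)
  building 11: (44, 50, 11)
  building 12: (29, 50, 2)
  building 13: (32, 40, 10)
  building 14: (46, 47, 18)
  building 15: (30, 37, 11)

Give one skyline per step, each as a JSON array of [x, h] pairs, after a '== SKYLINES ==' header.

== SKYLINES ==
[[46,10],[50,0]]
[[6,6],[9,0],[46,10],[50,0]]
[[6,6],[9,0],[14,11],[15,0],[46,10],[50,0]]
[[6,6],[9,0],[14,11],[15,0],[46,10],[50,0]]
[[6,6],[9,0],[14,11],[15,0],[27,20],[46,10],[50,0]]
[[6,6],[9,0],[14,11],[15,0],[27,20],[46,19],[47,10],[50,0]]
[[3,14],[9,0],[14,11],[15,0],[27,20],[46,19],[47,10],[50,0]]
[[3,14],[7,19],[10,0],[14,11],[15,0],[27,20],[46,19],[47,10],[50,0]]
[[3,14],[7,19],[10,0],[14,11],[15,0],[27,20],[46,19],[47,10],[50,0]]
[[3,14],[7,19],[10,0],[14,11],[15,0],[27,20],[46,19],[47,10],[50,0]]
[[3,14],[7,19],[10,0],[14,11],[15,0],[27,20],[46,19],[47,11],[50,0]]
[[3,14],[7,19],[10,0],[14,11],[15,0],[27,20],[46,19],[47,11],[50,0]]
[[3,14],[7,19],[10,0],[14,11],[15,0],[27,20],[46,19],[47,11],[50,0]]
[[3,14],[7,19],[10,0],[14,11],[15,0],[27,20],[46,19],[47,11],[50,0]]
[[3,14],[7,19],[10,0],[14,11],[15,0],[27,20],[46,19],[47,11],[50,0]]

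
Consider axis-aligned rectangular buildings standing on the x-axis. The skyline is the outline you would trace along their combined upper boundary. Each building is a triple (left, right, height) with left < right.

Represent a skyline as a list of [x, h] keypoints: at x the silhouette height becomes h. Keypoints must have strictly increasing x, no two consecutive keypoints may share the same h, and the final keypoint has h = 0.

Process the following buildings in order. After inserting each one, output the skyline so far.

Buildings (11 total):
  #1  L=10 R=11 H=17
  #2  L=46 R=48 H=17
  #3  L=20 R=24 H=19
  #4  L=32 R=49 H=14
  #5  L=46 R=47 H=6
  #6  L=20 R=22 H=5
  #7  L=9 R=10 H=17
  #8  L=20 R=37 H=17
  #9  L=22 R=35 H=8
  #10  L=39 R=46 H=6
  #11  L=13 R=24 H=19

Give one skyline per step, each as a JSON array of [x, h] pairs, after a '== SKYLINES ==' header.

== SKYLINES ==
[[10,17],[11,0]]
[[10,17],[11,0],[46,17],[48,0]]
[[10,17],[11,0],[20,19],[24,0],[46,17],[48,0]]
[[10,17],[11,0],[20,19],[24,0],[32,14],[46,17],[48,14],[49,0]]
[[10,17],[11,0],[20,19],[24,0],[32,14],[46,17],[48,14],[49,0]]
[[10,17],[11,0],[20,19],[24,0],[32,14],[46,17],[48,14],[49,0]]
[[9,17],[11,0],[20,19],[24,0],[32,14],[46,17],[48,14],[49,0]]
[[9,17],[11,0],[20,19],[24,17],[37,14],[46,17],[48,14],[49,0]]
[[9,17],[11,0],[20,19],[24,17],[37,14],[46,17],[48,14],[49,0]]
[[9,17],[11,0],[20,19],[24,17],[37,14],[46,17],[48,14],[49,0]]
[[9,17],[11,0],[13,19],[24,17],[37,14],[46,17],[48,14],[49,0]]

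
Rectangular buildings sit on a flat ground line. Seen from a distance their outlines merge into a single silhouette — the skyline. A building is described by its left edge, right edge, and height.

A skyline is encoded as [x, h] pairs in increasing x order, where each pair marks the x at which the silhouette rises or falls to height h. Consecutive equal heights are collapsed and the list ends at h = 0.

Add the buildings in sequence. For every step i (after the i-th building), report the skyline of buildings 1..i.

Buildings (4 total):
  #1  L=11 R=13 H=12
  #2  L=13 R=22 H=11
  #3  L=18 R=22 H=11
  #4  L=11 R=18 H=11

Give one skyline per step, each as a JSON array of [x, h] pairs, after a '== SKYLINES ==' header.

== SKYLINES ==
[[11,12],[13,0]]
[[11,12],[13,11],[22,0]]
[[11,12],[13,11],[22,0]]
[[11,12],[13,11],[22,0]]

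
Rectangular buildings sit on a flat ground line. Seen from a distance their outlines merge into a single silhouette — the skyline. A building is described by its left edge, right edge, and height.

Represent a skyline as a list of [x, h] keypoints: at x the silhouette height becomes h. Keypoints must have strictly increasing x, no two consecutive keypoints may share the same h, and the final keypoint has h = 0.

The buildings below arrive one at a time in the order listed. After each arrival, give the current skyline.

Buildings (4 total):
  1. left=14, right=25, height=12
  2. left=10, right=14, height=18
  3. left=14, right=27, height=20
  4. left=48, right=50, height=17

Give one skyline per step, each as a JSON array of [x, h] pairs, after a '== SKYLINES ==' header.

== SKYLINES ==
[[14,12],[25,0]]
[[10,18],[14,12],[25,0]]
[[10,18],[14,20],[27,0]]
[[10,18],[14,20],[27,0],[48,17],[50,0]]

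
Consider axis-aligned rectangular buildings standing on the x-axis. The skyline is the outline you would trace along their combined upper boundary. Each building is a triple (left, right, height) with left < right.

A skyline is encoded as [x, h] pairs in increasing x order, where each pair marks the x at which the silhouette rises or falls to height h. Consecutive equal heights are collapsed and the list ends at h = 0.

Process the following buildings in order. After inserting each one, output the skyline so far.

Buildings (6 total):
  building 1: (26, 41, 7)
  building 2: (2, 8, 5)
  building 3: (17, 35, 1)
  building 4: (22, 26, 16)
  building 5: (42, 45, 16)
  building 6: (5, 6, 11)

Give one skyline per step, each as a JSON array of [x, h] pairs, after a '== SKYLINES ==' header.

== SKYLINES ==
[[26,7],[41,0]]
[[2,5],[8,0],[26,7],[41,0]]
[[2,5],[8,0],[17,1],[26,7],[41,0]]
[[2,5],[8,0],[17,1],[22,16],[26,7],[41,0]]
[[2,5],[8,0],[17,1],[22,16],[26,7],[41,0],[42,16],[45,0]]
[[2,5],[5,11],[6,5],[8,0],[17,1],[22,16],[26,7],[41,0],[42,16],[45,0]]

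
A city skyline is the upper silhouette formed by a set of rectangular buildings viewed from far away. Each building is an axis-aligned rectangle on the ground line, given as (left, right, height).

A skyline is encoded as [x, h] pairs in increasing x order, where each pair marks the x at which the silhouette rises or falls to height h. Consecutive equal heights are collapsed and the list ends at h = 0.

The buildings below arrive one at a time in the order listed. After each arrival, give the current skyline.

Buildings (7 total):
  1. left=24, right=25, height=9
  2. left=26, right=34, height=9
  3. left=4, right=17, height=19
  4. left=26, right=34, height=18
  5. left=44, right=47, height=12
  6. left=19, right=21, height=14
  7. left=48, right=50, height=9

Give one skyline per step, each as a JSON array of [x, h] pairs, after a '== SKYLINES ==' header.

== SKYLINES ==
[[24,9],[25,0]]
[[24,9],[25,0],[26,9],[34,0]]
[[4,19],[17,0],[24,9],[25,0],[26,9],[34,0]]
[[4,19],[17,0],[24,9],[25,0],[26,18],[34,0]]
[[4,19],[17,0],[24,9],[25,0],[26,18],[34,0],[44,12],[47,0]]
[[4,19],[17,0],[19,14],[21,0],[24,9],[25,0],[26,18],[34,0],[44,12],[47,0]]
[[4,19],[17,0],[19,14],[21,0],[24,9],[25,0],[26,18],[34,0],[44,12],[47,0],[48,9],[50,0]]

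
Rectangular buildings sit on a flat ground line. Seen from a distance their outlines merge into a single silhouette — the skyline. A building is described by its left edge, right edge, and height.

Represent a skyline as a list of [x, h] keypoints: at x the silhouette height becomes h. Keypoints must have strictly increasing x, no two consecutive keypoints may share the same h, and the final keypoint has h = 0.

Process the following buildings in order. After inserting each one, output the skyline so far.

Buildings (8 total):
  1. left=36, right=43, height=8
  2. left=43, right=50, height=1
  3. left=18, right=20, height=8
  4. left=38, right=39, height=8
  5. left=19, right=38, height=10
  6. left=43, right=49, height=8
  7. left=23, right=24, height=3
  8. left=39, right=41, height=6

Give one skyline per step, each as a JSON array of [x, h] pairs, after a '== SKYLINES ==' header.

== SKYLINES ==
[[36,8],[43,0]]
[[36,8],[43,1],[50,0]]
[[18,8],[20,0],[36,8],[43,1],[50,0]]
[[18,8],[20,0],[36,8],[43,1],[50,0]]
[[18,8],[19,10],[38,8],[43,1],[50,0]]
[[18,8],[19,10],[38,8],[49,1],[50,0]]
[[18,8],[19,10],[38,8],[49,1],[50,0]]
[[18,8],[19,10],[38,8],[49,1],[50,0]]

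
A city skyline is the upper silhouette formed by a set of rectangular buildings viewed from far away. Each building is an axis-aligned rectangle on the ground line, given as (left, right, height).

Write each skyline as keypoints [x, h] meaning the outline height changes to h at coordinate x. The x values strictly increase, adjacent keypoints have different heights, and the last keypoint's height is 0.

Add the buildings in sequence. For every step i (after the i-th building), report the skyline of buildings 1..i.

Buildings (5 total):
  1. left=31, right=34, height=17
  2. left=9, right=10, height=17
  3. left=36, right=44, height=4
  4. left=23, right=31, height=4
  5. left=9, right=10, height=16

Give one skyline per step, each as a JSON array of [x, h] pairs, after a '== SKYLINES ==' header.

== SKYLINES ==
[[31,17],[34,0]]
[[9,17],[10,0],[31,17],[34,0]]
[[9,17],[10,0],[31,17],[34,0],[36,4],[44,0]]
[[9,17],[10,0],[23,4],[31,17],[34,0],[36,4],[44,0]]
[[9,17],[10,0],[23,4],[31,17],[34,0],[36,4],[44,0]]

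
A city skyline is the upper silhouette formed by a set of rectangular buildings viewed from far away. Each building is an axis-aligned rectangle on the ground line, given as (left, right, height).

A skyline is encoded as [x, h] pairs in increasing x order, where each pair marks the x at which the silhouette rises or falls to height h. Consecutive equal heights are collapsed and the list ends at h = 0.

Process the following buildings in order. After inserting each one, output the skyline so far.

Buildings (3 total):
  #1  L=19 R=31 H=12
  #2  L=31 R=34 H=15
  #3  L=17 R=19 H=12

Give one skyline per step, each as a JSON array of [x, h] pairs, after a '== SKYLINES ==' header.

== SKYLINES ==
[[19,12],[31,0]]
[[19,12],[31,15],[34,0]]
[[17,12],[31,15],[34,0]]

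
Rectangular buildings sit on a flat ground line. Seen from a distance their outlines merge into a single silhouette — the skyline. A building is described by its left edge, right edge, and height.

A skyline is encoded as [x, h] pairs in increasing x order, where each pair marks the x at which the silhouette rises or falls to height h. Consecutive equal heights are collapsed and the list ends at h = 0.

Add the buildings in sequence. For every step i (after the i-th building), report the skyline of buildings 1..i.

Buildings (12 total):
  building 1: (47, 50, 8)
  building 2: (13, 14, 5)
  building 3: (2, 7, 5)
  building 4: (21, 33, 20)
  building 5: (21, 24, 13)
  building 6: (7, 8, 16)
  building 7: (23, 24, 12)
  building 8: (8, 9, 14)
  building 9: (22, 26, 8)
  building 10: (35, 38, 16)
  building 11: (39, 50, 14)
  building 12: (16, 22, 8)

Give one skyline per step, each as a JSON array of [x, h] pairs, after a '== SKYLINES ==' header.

== SKYLINES ==
[[47,8],[50,0]]
[[13,5],[14,0],[47,8],[50,0]]
[[2,5],[7,0],[13,5],[14,0],[47,8],[50,0]]
[[2,5],[7,0],[13,5],[14,0],[21,20],[33,0],[47,8],[50,0]]
[[2,5],[7,0],[13,5],[14,0],[21,20],[33,0],[47,8],[50,0]]
[[2,5],[7,16],[8,0],[13,5],[14,0],[21,20],[33,0],[47,8],[50,0]]
[[2,5],[7,16],[8,0],[13,5],[14,0],[21,20],[33,0],[47,8],[50,0]]
[[2,5],[7,16],[8,14],[9,0],[13,5],[14,0],[21,20],[33,0],[47,8],[50,0]]
[[2,5],[7,16],[8,14],[9,0],[13,5],[14,0],[21,20],[33,0],[47,8],[50,0]]
[[2,5],[7,16],[8,14],[9,0],[13,5],[14,0],[21,20],[33,0],[35,16],[38,0],[47,8],[50,0]]
[[2,5],[7,16],[8,14],[9,0],[13,5],[14,0],[21,20],[33,0],[35,16],[38,0],[39,14],[50,0]]
[[2,5],[7,16],[8,14],[9,0],[13,5],[14,0],[16,8],[21,20],[33,0],[35,16],[38,0],[39,14],[50,0]]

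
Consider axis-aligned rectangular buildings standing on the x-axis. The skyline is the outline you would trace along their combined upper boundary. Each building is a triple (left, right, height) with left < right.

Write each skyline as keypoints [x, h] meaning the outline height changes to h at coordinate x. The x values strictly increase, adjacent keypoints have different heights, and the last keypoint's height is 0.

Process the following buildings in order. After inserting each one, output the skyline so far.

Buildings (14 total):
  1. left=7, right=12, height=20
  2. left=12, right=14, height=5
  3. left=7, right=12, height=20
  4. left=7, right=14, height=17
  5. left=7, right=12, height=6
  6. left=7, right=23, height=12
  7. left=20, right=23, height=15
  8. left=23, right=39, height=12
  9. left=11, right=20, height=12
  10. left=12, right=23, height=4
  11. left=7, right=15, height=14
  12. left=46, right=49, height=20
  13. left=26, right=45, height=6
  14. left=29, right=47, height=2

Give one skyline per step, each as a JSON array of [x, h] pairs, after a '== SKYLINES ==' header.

== SKYLINES ==
[[7,20],[12,0]]
[[7,20],[12,5],[14,0]]
[[7,20],[12,5],[14,0]]
[[7,20],[12,17],[14,0]]
[[7,20],[12,17],[14,0]]
[[7,20],[12,17],[14,12],[23,0]]
[[7,20],[12,17],[14,12],[20,15],[23,0]]
[[7,20],[12,17],[14,12],[20,15],[23,12],[39,0]]
[[7,20],[12,17],[14,12],[20,15],[23,12],[39,0]]
[[7,20],[12,17],[14,12],[20,15],[23,12],[39,0]]
[[7,20],[12,17],[14,14],[15,12],[20,15],[23,12],[39,0]]
[[7,20],[12,17],[14,14],[15,12],[20,15],[23,12],[39,0],[46,20],[49,0]]
[[7,20],[12,17],[14,14],[15,12],[20,15],[23,12],[39,6],[45,0],[46,20],[49,0]]
[[7,20],[12,17],[14,14],[15,12],[20,15],[23,12],[39,6],[45,2],[46,20],[49,0]]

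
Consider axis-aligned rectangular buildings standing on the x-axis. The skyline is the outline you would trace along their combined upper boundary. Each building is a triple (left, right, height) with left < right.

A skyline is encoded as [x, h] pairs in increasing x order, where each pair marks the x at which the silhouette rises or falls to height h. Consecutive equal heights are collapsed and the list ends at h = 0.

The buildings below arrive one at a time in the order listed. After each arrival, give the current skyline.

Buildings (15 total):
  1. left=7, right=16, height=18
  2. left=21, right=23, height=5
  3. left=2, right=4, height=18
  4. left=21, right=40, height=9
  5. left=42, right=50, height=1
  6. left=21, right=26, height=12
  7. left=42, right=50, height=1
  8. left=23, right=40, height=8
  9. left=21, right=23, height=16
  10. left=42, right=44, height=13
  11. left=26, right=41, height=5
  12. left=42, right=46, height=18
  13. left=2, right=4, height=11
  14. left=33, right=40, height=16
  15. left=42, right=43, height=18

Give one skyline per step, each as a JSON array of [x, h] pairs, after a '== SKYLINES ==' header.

== SKYLINES ==
[[7,18],[16,0]]
[[7,18],[16,0],[21,5],[23,0]]
[[2,18],[4,0],[7,18],[16,0],[21,5],[23,0]]
[[2,18],[4,0],[7,18],[16,0],[21,9],[40,0]]
[[2,18],[4,0],[7,18],[16,0],[21,9],[40,0],[42,1],[50,0]]
[[2,18],[4,0],[7,18],[16,0],[21,12],[26,9],[40,0],[42,1],[50,0]]
[[2,18],[4,0],[7,18],[16,0],[21,12],[26,9],[40,0],[42,1],[50,0]]
[[2,18],[4,0],[7,18],[16,0],[21,12],[26,9],[40,0],[42,1],[50,0]]
[[2,18],[4,0],[7,18],[16,0],[21,16],[23,12],[26,9],[40,0],[42,1],[50,0]]
[[2,18],[4,0],[7,18],[16,0],[21,16],[23,12],[26,9],[40,0],[42,13],[44,1],[50,0]]
[[2,18],[4,0],[7,18],[16,0],[21,16],[23,12],[26,9],[40,5],[41,0],[42,13],[44,1],[50,0]]
[[2,18],[4,0],[7,18],[16,0],[21,16],[23,12],[26,9],[40,5],[41,0],[42,18],[46,1],[50,0]]
[[2,18],[4,0],[7,18],[16,0],[21,16],[23,12],[26,9],[40,5],[41,0],[42,18],[46,1],[50,0]]
[[2,18],[4,0],[7,18],[16,0],[21,16],[23,12],[26,9],[33,16],[40,5],[41,0],[42,18],[46,1],[50,0]]
[[2,18],[4,0],[7,18],[16,0],[21,16],[23,12],[26,9],[33,16],[40,5],[41,0],[42,18],[46,1],[50,0]]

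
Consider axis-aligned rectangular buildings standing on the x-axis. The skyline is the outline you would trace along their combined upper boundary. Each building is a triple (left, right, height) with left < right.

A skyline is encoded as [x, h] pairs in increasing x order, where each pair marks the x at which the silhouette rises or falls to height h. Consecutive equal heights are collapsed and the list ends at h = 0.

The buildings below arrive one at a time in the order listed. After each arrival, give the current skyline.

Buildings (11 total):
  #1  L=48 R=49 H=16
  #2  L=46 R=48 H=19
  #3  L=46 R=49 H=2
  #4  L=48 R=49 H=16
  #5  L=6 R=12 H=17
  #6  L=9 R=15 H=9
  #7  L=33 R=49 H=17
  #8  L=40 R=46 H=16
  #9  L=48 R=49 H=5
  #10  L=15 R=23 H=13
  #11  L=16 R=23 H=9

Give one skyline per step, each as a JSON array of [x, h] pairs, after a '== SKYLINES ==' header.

== SKYLINES ==
[[48,16],[49,0]]
[[46,19],[48,16],[49,0]]
[[46,19],[48,16],[49,0]]
[[46,19],[48,16],[49,0]]
[[6,17],[12,0],[46,19],[48,16],[49,0]]
[[6,17],[12,9],[15,0],[46,19],[48,16],[49,0]]
[[6,17],[12,9],[15,0],[33,17],[46,19],[48,17],[49,0]]
[[6,17],[12,9],[15,0],[33,17],[46,19],[48,17],[49,0]]
[[6,17],[12,9],[15,0],[33,17],[46,19],[48,17],[49,0]]
[[6,17],[12,9],[15,13],[23,0],[33,17],[46,19],[48,17],[49,0]]
[[6,17],[12,9],[15,13],[23,0],[33,17],[46,19],[48,17],[49,0]]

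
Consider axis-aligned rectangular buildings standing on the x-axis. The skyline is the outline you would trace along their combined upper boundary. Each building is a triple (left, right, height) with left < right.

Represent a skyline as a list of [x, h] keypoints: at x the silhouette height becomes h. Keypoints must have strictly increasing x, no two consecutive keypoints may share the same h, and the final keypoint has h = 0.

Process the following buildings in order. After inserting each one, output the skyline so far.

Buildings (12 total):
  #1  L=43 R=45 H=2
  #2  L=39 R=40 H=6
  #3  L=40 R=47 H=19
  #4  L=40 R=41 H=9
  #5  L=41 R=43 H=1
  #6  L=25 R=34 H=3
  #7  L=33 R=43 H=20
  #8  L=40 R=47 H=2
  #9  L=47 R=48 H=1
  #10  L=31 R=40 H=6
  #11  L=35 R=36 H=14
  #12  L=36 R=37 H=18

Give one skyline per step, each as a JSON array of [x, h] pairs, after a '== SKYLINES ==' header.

== SKYLINES ==
[[43,2],[45,0]]
[[39,6],[40,0],[43,2],[45,0]]
[[39,6],[40,19],[47,0]]
[[39,6],[40,19],[47,0]]
[[39,6],[40,19],[47,0]]
[[25,3],[34,0],[39,6],[40,19],[47,0]]
[[25,3],[33,20],[43,19],[47,0]]
[[25,3],[33,20],[43,19],[47,0]]
[[25,3],[33,20],[43,19],[47,1],[48,0]]
[[25,3],[31,6],[33,20],[43,19],[47,1],[48,0]]
[[25,3],[31,6],[33,20],[43,19],[47,1],[48,0]]
[[25,3],[31,6],[33,20],[43,19],[47,1],[48,0]]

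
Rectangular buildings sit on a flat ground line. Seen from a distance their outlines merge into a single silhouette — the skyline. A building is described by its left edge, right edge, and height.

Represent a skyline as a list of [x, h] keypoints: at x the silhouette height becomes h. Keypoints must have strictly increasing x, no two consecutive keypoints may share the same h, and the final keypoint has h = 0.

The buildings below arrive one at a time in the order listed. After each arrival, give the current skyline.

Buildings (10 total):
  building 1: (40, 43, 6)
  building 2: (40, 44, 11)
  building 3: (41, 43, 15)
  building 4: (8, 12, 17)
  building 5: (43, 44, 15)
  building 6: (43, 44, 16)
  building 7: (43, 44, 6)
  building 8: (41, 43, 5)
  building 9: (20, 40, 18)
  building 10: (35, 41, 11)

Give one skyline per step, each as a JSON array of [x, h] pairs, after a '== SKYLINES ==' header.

== SKYLINES ==
[[40,6],[43,0]]
[[40,11],[44,0]]
[[40,11],[41,15],[43,11],[44,0]]
[[8,17],[12,0],[40,11],[41,15],[43,11],[44,0]]
[[8,17],[12,0],[40,11],[41,15],[44,0]]
[[8,17],[12,0],[40,11],[41,15],[43,16],[44,0]]
[[8,17],[12,0],[40,11],[41,15],[43,16],[44,0]]
[[8,17],[12,0],[40,11],[41,15],[43,16],[44,0]]
[[8,17],[12,0],[20,18],[40,11],[41,15],[43,16],[44,0]]
[[8,17],[12,0],[20,18],[40,11],[41,15],[43,16],[44,0]]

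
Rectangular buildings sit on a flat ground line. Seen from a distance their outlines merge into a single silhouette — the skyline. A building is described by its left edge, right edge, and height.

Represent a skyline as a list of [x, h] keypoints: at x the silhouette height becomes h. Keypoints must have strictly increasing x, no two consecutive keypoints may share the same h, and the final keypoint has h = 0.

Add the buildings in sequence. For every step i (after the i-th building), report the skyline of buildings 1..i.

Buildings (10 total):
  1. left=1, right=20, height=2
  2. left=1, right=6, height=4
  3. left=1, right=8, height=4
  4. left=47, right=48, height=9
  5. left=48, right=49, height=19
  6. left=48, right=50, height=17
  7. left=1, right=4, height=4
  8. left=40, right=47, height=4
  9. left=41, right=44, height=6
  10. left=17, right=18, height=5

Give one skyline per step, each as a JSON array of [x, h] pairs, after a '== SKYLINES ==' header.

== SKYLINES ==
[[1,2],[20,0]]
[[1,4],[6,2],[20,0]]
[[1,4],[8,2],[20,0]]
[[1,4],[8,2],[20,0],[47,9],[48,0]]
[[1,4],[8,2],[20,0],[47,9],[48,19],[49,0]]
[[1,4],[8,2],[20,0],[47,9],[48,19],[49,17],[50,0]]
[[1,4],[8,2],[20,0],[47,9],[48,19],[49,17],[50,0]]
[[1,4],[8,2],[20,0],[40,4],[47,9],[48,19],[49,17],[50,0]]
[[1,4],[8,2],[20,0],[40,4],[41,6],[44,4],[47,9],[48,19],[49,17],[50,0]]
[[1,4],[8,2],[17,5],[18,2],[20,0],[40,4],[41,6],[44,4],[47,9],[48,19],[49,17],[50,0]]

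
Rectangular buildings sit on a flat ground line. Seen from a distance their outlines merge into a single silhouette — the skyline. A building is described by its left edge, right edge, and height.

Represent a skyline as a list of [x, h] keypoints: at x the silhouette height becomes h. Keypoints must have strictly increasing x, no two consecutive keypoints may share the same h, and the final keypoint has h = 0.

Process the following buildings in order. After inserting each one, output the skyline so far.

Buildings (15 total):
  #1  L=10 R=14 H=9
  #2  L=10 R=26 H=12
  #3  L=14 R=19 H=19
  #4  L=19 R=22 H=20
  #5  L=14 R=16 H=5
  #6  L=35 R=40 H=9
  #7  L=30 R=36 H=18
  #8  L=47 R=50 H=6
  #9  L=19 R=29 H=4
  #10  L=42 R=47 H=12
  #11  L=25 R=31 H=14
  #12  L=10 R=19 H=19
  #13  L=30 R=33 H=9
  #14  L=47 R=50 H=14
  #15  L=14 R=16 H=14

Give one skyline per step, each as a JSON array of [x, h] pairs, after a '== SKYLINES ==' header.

== SKYLINES ==
[[10,9],[14,0]]
[[10,12],[26,0]]
[[10,12],[14,19],[19,12],[26,0]]
[[10,12],[14,19],[19,20],[22,12],[26,0]]
[[10,12],[14,19],[19,20],[22,12],[26,0]]
[[10,12],[14,19],[19,20],[22,12],[26,0],[35,9],[40,0]]
[[10,12],[14,19],[19,20],[22,12],[26,0],[30,18],[36,9],[40,0]]
[[10,12],[14,19],[19,20],[22,12],[26,0],[30,18],[36,9],[40,0],[47,6],[50,0]]
[[10,12],[14,19],[19,20],[22,12],[26,4],[29,0],[30,18],[36,9],[40,0],[47,6],[50,0]]
[[10,12],[14,19],[19,20],[22,12],[26,4],[29,0],[30,18],[36,9],[40,0],[42,12],[47,6],[50,0]]
[[10,12],[14,19],[19,20],[22,12],[25,14],[30,18],[36,9],[40,0],[42,12],[47,6],[50,0]]
[[10,19],[19,20],[22,12],[25,14],[30,18],[36,9],[40,0],[42,12],[47,6],[50,0]]
[[10,19],[19,20],[22,12],[25,14],[30,18],[36,9],[40,0],[42,12],[47,6],[50,0]]
[[10,19],[19,20],[22,12],[25,14],[30,18],[36,9],[40,0],[42,12],[47,14],[50,0]]
[[10,19],[19,20],[22,12],[25,14],[30,18],[36,9],[40,0],[42,12],[47,14],[50,0]]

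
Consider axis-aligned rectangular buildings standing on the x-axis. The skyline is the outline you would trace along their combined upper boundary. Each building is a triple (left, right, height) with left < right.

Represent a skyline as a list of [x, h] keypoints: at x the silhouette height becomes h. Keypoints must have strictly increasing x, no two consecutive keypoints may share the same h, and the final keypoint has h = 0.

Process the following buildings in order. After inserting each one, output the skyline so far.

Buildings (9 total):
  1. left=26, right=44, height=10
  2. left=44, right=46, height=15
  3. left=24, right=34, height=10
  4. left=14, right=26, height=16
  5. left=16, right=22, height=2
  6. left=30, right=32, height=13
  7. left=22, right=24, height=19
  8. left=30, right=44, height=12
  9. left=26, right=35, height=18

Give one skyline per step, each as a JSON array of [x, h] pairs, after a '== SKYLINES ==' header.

== SKYLINES ==
[[26,10],[44,0]]
[[26,10],[44,15],[46,0]]
[[24,10],[44,15],[46,0]]
[[14,16],[26,10],[44,15],[46,0]]
[[14,16],[26,10],[44,15],[46,0]]
[[14,16],[26,10],[30,13],[32,10],[44,15],[46,0]]
[[14,16],[22,19],[24,16],[26,10],[30,13],[32,10],[44,15],[46,0]]
[[14,16],[22,19],[24,16],[26,10],[30,13],[32,12],[44,15],[46,0]]
[[14,16],[22,19],[24,16],[26,18],[35,12],[44,15],[46,0]]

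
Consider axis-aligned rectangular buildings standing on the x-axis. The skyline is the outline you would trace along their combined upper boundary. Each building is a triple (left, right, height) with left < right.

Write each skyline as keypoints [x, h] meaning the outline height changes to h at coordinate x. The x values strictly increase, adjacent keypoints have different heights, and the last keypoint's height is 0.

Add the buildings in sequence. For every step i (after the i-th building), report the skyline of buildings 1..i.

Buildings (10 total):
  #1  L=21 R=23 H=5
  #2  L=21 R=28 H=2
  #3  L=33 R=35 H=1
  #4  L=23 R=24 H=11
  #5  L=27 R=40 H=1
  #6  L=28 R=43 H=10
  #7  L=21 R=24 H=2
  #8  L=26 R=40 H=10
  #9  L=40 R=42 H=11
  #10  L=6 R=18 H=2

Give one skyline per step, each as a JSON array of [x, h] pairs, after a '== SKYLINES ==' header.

== SKYLINES ==
[[21,5],[23,0]]
[[21,5],[23,2],[28,0]]
[[21,5],[23,2],[28,0],[33,1],[35,0]]
[[21,5],[23,11],[24,2],[28,0],[33,1],[35,0]]
[[21,5],[23,11],[24,2],[28,1],[40,0]]
[[21,5],[23,11],[24,2],[28,10],[43,0]]
[[21,5],[23,11],[24,2],[28,10],[43,0]]
[[21,5],[23,11],[24,2],[26,10],[43,0]]
[[21,5],[23,11],[24,2],[26,10],[40,11],[42,10],[43,0]]
[[6,2],[18,0],[21,5],[23,11],[24,2],[26,10],[40,11],[42,10],[43,0]]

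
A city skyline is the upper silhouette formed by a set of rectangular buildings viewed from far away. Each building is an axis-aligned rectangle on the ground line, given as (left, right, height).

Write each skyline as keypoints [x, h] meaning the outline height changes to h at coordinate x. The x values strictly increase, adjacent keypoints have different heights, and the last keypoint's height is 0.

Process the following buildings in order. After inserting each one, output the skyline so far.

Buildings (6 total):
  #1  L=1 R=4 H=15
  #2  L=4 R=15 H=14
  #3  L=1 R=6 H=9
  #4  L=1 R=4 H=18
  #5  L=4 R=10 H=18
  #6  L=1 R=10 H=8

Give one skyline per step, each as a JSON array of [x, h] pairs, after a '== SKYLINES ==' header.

== SKYLINES ==
[[1,15],[4,0]]
[[1,15],[4,14],[15,0]]
[[1,15],[4,14],[15,0]]
[[1,18],[4,14],[15,0]]
[[1,18],[10,14],[15,0]]
[[1,18],[10,14],[15,0]]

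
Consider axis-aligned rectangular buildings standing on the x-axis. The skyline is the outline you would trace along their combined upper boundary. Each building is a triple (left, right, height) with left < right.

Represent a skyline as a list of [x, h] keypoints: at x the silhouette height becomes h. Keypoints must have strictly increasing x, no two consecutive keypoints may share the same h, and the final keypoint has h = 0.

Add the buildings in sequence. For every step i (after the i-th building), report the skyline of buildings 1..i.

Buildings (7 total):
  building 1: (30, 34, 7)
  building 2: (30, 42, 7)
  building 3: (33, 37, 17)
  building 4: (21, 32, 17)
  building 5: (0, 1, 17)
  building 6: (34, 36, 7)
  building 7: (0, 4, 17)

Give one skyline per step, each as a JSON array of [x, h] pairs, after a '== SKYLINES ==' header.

== SKYLINES ==
[[30,7],[34,0]]
[[30,7],[42,0]]
[[30,7],[33,17],[37,7],[42,0]]
[[21,17],[32,7],[33,17],[37,7],[42,0]]
[[0,17],[1,0],[21,17],[32,7],[33,17],[37,7],[42,0]]
[[0,17],[1,0],[21,17],[32,7],[33,17],[37,7],[42,0]]
[[0,17],[4,0],[21,17],[32,7],[33,17],[37,7],[42,0]]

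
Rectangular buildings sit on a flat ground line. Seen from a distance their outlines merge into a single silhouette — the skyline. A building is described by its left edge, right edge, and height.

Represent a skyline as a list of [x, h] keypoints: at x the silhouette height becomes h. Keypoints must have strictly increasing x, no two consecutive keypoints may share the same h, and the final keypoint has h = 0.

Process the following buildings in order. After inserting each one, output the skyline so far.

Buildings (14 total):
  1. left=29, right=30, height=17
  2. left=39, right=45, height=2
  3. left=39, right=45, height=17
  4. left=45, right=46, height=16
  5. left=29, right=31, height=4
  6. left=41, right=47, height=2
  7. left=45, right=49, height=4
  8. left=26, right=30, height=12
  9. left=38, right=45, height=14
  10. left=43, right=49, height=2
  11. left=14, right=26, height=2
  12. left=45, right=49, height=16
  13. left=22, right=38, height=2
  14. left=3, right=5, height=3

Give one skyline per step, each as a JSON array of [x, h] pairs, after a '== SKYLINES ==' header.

== SKYLINES ==
[[29,17],[30,0]]
[[29,17],[30,0],[39,2],[45,0]]
[[29,17],[30,0],[39,17],[45,0]]
[[29,17],[30,0],[39,17],[45,16],[46,0]]
[[29,17],[30,4],[31,0],[39,17],[45,16],[46,0]]
[[29,17],[30,4],[31,0],[39,17],[45,16],[46,2],[47,0]]
[[29,17],[30,4],[31,0],[39,17],[45,16],[46,4],[49,0]]
[[26,12],[29,17],[30,4],[31,0],[39,17],[45,16],[46,4],[49,0]]
[[26,12],[29,17],[30,4],[31,0],[38,14],[39,17],[45,16],[46,4],[49,0]]
[[26,12],[29,17],[30,4],[31,0],[38,14],[39,17],[45,16],[46,4],[49,0]]
[[14,2],[26,12],[29,17],[30,4],[31,0],[38,14],[39,17],[45,16],[46,4],[49,0]]
[[14,2],[26,12],[29,17],[30,4],[31,0],[38,14],[39,17],[45,16],[49,0]]
[[14,2],[26,12],[29,17],[30,4],[31,2],[38,14],[39,17],[45,16],[49,0]]
[[3,3],[5,0],[14,2],[26,12],[29,17],[30,4],[31,2],[38,14],[39,17],[45,16],[49,0]]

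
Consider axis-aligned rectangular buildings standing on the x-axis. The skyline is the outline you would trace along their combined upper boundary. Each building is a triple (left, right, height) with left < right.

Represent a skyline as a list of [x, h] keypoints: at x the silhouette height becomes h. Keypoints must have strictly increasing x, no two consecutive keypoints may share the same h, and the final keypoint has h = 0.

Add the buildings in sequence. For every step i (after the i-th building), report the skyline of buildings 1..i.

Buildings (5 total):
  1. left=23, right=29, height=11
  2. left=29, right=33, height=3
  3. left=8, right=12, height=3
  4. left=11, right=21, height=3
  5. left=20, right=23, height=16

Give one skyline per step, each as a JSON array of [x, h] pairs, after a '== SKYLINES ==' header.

== SKYLINES ==
[[23,11],[29,0]]
[[23,11],[29,3],[33,0]]
[[8,3],[12,0],[23,11],[29,3],[33,0]]
[[8,3],[21,0],[23,11],[29,3],[33,0]]
[[8,3],[20,16],[23,11],[29,3],[33,0]]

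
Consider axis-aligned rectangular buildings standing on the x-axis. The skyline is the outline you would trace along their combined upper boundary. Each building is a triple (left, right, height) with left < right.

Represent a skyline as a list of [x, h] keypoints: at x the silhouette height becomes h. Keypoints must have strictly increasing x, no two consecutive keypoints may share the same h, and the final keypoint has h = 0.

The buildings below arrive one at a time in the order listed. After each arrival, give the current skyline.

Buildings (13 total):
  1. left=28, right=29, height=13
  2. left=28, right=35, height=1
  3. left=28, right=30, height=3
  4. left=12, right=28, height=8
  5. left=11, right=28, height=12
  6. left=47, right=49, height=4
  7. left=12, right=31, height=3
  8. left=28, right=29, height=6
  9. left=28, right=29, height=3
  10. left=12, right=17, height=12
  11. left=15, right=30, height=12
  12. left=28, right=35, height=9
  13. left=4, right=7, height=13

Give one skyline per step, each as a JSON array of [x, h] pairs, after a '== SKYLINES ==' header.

== SKYLINES ==
[[28,13],[29,0]]
[[28,13],[29,1],[35,0]]
[[28,13],[29,3],[30,1],[35,0]]
[[12,8],[28,13],[29,3],[30,1],[35,0]]
[[11,12],[28,13],[29,3],[30,1],[35,0]]
[[11,12],[28,13],[29,3],[30,1],[35,0],[47,4],[49,0]]
[[11,12],[28,13],[29,3],[31,1],[35,0],[47,4],[49,0]]
[[11,12],[28,13],[29,3],[31,1],[35,0],[47,4],[49,0]]
[[11,12],[28,13],[29,3],[31,1],[35,0],[47,4],[49,0]]
[[11,12],[28,13],[29,3],[31,1],[35,0],[47,4],[49,0]]
[[11,12],[28,13],[29,12],[30,3],[31,1],[35,0],[47,4],[49,0]]
[[11,12],[28,13],[29,12],[30,9],[35,0],[47,4],[49,0]]
[[4,13],[7,0],[11,12],[28,13],[29,12],[30,9],[35,0],[47,4],[49,0]]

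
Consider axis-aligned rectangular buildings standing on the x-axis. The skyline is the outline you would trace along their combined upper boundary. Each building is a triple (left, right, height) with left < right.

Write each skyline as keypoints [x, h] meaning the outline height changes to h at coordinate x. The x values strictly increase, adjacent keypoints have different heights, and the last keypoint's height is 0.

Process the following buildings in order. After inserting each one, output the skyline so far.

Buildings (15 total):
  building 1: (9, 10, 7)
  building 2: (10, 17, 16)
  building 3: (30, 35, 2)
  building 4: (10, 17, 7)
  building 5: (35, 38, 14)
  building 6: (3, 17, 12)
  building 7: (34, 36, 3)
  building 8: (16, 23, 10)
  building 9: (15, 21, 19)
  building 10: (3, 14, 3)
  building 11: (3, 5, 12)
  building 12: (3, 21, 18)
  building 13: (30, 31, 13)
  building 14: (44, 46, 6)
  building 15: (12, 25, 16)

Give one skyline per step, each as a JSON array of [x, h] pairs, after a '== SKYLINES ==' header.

== SKYLINES ==
[[9,7],[10,0]]
[[9,7],[10,16],[17,0]]
[[9,7],[10,16],[17,0],[30,2],[35,0]]
[[9,7],[10,16],[17,0],[30,2],[35,0]]
[[9,7],[10,16],[17,0],[30,2],[35,14],[38,0]]
[[3,12],[10,16],[17,0],[30,2],[35,14],[38,0]]
[[3,12],[10,16],[17,0],[30,2],[34,3],[35,14],[38,0]]
[[3,12],[10,16],[17,10],[23,0],[30,2],[34,3],[35,14],[38,0]]
[[3,12],[10,16],[15,19],[21,10],[23,0],[30,2],[34,3],[35,14],[38,0]]
[[3,12],[10,16],[15,19],[21,10],[23,0],[30,2],[34,3],[35,14],[38,0]]
[[3,12],[10,16],[15,19],[21,10],[23,0],[30,2],[34,3],[35,14],[38,0]]
[[3,18],[15,19],[21,10],[23,0],[30,2],[34,3],[35,14],[38,0]]
[[3,18],[15,19],[21,10],[23,0],[30,13],[31,2],[34,3],[35,14],[38,0]]
[[3,18],[15,19],[21,10],[23,0],[30,13],[31,2],[34,3],[35,14],[38,0],[44,6],[46,0]]
[[3,18],[15,19],[21,16],[25,0],[30,13],[31,2],[34,3],[35,14],[38,0],[44,6],[46,0]]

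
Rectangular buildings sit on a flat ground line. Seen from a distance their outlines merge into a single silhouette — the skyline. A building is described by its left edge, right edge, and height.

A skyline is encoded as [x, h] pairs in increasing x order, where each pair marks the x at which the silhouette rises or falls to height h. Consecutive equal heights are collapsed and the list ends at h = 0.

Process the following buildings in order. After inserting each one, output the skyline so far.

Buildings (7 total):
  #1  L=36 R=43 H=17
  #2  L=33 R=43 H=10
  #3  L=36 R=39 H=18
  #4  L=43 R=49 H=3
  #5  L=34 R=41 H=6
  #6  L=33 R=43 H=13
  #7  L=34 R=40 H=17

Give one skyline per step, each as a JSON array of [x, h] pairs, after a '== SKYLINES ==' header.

== SKYLINES ==
[[36,17],[43,0]]
[[33,10],[36,17],[43,0]]
[[33,10],[36,18],[39,17],[43,0]]
[[33,10],[36,18],[39,17],[43,3],[49,0]]
[[33,10],[36,18],[39,17],[43,3],[49,0]]
[[33,13],[36,18],[39,17],[43,3],[49,0]]
[[33,13],[34,17],[36,18],[39,17],[43,3],[49,0]]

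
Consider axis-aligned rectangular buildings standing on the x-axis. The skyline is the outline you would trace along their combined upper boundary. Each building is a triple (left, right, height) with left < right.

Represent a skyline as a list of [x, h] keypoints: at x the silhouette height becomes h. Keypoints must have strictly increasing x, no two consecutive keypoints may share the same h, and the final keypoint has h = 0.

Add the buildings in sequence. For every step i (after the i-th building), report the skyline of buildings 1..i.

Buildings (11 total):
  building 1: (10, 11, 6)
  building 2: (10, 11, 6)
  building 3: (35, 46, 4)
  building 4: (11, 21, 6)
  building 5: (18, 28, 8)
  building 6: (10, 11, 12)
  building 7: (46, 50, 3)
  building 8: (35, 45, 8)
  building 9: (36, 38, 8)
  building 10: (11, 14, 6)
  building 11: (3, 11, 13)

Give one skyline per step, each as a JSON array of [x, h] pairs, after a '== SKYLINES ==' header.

== SKYLINES ==
[[10,6],[11,0]]
[[10,6],[11,0]]
[[10,6],[11,0],[35,4],[46,0]]
[[10,6],[21,0],[35,4],[46,0]]
[[10,6],[18,8],[28,0],[35,4],[46,0]]
[[10,12],[11,6],[18,8],[28,0],[35,4],[46,0]]
[[10,12],[11,6],[18,8],[28,0],[35,4],[46,3],[50,0]]
[[10,12],[11,6],[18,8],[28,0],[35,8],[45,4],[46,3],[50,0]]
[[10,12],[11,6],[18,8],[28,0],[35,8],[45,4],[46,3],[50,0]]
[[10,12],[11,6],[18,8],[28,0],[35,8],[45,4],[46,3],[50,0]]
[[3,13],[11,6],[18,8],[28,0],[35,8],[45,4],[46,3],[50,0]]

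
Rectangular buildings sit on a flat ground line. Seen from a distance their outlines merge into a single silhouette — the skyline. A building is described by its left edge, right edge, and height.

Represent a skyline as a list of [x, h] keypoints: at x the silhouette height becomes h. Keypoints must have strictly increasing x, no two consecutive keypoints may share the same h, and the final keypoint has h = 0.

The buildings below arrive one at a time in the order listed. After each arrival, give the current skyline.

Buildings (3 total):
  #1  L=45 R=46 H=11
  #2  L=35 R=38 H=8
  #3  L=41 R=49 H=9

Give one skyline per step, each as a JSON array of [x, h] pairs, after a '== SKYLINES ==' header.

== SKYLINES ==
[[45,11],[46,0]]
[[35,8],[38,0],[45,11],[46,0]]
[[35,8],[38,0],[41,9],[45,11],[46,9],[49,0]]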